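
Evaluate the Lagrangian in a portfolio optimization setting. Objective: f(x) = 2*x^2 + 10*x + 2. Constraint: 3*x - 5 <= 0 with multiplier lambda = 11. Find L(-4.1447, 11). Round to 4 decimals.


Step 1: Evaluate f(x).
f(-4.1447) = 2*(-4.1447)^2 + 10*(-4.1447) + 2 = -5.0899
Step 2: Evaluate g(x).
g(-4.1447) = 3*-4.1447 - 5 = -17.4341
Step 3: Compute Lagrangian.
L = -5.0899 + 11*-17.4341 = -196.865


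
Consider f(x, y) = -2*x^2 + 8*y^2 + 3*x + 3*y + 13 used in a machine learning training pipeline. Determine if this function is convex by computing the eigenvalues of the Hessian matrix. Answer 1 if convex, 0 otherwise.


The Hessian of f(x,y) = -2*x^2 + 8*y^2 + 3*x + 3*y + 13 is:
H = [[-4, 0], [0, 16]]
Trace = -4 + 16 = 12
Determinant = -4*16 - (0)^2 = -64
Discriminant = (12)^2 - 4*-64 = 400.0
Eigenvalues: lambda_1 = -4.0, lambda_2 = 16.0
The function is not convex.

0


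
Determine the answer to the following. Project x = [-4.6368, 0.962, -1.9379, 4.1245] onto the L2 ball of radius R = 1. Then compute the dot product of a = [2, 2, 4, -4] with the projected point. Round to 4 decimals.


Step 1: Compute ||x|| (intermediates to 6 decimals).
||x|| = sqrt((-4.6368)^2 + 0.962^2 + (-1.9379)^2 + 4.1245^2) = 6.572086
Step 2: Project.
Since ||x|| > R, scale = R/||x|| = 1/6.572086 = 0.152159, proj(x) = scale * x
proj(x) = [-0.705531, 0.146377, -0.294869, 0.62758]
Step 3: Dot product.
a^T * proj(x) = 2*(-0.705531) + 2*0.146377 + 4*(-0.294869) - 4*0.62758 = -4.8081


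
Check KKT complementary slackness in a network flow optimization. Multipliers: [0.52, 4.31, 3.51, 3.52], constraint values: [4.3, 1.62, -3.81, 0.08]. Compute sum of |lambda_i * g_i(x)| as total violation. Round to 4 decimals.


KKT complementary slackness check:
lambda_1 * g_1 = 0.52 * 4.3 = 2.236
lambda_2 * g_2 = 4.31 * 1.62 = 6.9822
lambda_3 * g_3 = 3.51 * -3.81 = -13.3731
lambda_4 * g_4 = 3.52 * 0.08 = 0.2816
Total violation = 2.236 + 6.9822 + 13.3731 + 0.2816 = 22.8729


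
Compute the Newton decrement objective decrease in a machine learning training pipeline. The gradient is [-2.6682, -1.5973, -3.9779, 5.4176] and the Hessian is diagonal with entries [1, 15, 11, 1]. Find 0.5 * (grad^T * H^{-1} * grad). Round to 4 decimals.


Step 1: H is diagonal, so H^(-1) * g = [-2.6682, -0.1065, -0.3616, 5.4176].
Step 2: g^T H^(-1) g = sum_i g_i^2 / H_ii
  = (-2.6682)^2/1 + (-1.5973)^2/15 + (-3.9779)^2/11 + (5.4176)^2/1
  = 7.1193 + 0.1701 + 1.4385 + 29.3504 = 38.0783
Step 3: Objective decrease = 0.5 * g^T H^(-1) g = 19.0391


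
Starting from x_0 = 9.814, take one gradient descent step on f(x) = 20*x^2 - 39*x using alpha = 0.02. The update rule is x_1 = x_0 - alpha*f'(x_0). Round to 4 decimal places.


We compute the gradient at x_0 and apply the update.
f'(x) = 40*x - 39
f'(9.814) = 40*9.814 - 39 = 353.56
x_1 = 9.814 - 0.02*353.56 = 2.7428


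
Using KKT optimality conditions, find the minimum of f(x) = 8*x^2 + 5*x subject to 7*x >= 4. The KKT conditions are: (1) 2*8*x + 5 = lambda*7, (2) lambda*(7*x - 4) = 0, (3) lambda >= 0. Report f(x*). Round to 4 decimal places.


Step 1: Try lambda = 0 (constraint inactive).
x_unc = -5/(2*8) = -0.3125
Check: 7*-0.3125 = -2.1875 < 4 -- violated!
Step 2: Constraint must be active: 7*x = 4
x* = 4/7 = 0.5714 (rounded; the exact value 4/7 is used below)
lambda = (2*8*(4/7) + 5)/7 = 2.0204
Step 3: Compute optimal value.
f(x*) = 8*(4/7)^2 + 5*(4/7) = 5.4694


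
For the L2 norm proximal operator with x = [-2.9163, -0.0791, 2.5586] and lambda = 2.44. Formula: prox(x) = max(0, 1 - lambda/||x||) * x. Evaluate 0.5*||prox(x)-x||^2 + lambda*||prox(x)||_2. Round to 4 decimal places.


Step 1: Compute ||x||.
||x|| = 3.8804
Step 2: Compute scaling factor.
scale = max(0, 1 - 2.44/3.8804) = 0.3712
Step 3: prox(x) = [-1.0825, -0.0294, 0.9497]
||prox(x)|| = 1.4404
Step 4: Proximal objective.
0.5*||prox-x||^2 = 2.9768
lambda*||prox|| = 3.5146
Total = 6.4914


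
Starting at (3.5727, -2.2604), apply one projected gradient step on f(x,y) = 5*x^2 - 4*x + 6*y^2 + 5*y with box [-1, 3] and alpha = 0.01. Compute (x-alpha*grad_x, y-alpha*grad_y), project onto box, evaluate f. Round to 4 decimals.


Step 1: Compute gradient at (3.5727, -2.2604).
grad_x = 2*5*3.5727 - 4 = 31.727
grad_y = 2*6*-2.2604 + 5 = -22.1248
Step 2: Gradient step.
x_raw = 3.5727 - 0.01*31.727 = 3.2554
y_raw = -2.2604 - 0.01*-22.1248 = -2.0392
Step 3: Project onto [-1, 3].
x_proj = clip(3.2554) = 3.0
y_proj = clip(-2.0392) = -1.0
Step 4: Evaluate f.
f(3.0, -1.0) = 34.0


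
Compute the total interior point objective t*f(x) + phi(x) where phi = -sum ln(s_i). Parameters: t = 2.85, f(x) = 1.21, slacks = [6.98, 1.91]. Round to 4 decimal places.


Step 1: Compute log-barrier.
ln values: [1.943, 0.6471]
phi = -(1.943 + 0.6471) = -2.5902
Step 2: Compute augmented objective.
t*f(x) = 2.85*1.21 = 3.4485
Total = 3.4485 - 2.5902 = 0.8583


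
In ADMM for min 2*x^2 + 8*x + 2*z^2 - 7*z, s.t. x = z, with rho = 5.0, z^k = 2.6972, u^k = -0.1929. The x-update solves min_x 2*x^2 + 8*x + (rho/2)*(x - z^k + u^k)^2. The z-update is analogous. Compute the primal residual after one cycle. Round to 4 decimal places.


ADMM iteration with rho = 5.0, z^k = 2.6972, u^k = -0.1929
Step 1: x-update.
Minimize 2*x^2 + 8*x + (5.0/2)*(x - 2.6972 - 0.1929)^2
FOC: (2*2 + 5.0)*x = -8 + 5.0*(2.6972 + 0.1929)
x^{k+1} = 0.7167
Step 2: z-update.
Minimize 2*z^2 - 7*z + (5.0/2)*(0.7167 - z - 0.1929)^2
FOC: (2*2 + 5.0)*z = 7 + 5.0*(0.7167 - 0.1929)
z^{k+1} = 1.0688
Step 3: u-update.
u^{k+1} = -0.1929 + 0.7167 - 1.0688 = -0.545
Step 4: Primal residual = |0.7167 - 1.0688| = 0.3521


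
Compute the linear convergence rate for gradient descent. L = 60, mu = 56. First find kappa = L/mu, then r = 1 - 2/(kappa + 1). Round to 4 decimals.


Step 1: Compute the condition number.
kappa = L/mu = 60/56 = 1.0714
Step 2: Compute the convergence rate.
r = 1 - 2/(kappa + 1) = 1 - 2*mu/(L + mu) = (L - mu)/(L + mu) = 4/116 = 0.0345


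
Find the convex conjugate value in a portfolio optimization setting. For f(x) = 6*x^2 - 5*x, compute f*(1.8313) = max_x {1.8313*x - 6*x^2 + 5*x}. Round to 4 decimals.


f*(y) = sup_x {y*x - a*x^2 - b*x} = sup_x {(y-b)*x - a*x^2}
FOC: (y - b) - 2a*x = 0 => x* = (y - b)/(2a)
x* = (1.8313 + 5)/(2*6) = 0.5693
f*(1.8313) = (y-b)^2/(4a) = (1.8313 + 5)^2/(4*6)
= 46.6667/24 = 1.9444


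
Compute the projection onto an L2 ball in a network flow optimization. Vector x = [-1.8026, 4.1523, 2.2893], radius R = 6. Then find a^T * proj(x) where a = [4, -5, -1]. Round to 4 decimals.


Step 1: Compute ||x|| (intermediates to 6 decimals).
||x|| = sqrt((-1.8026)^2 + 4.1523^2 + 2.2893^2) = 5.072658
Step 2: Project.
Since ||x|| <= R, proj = x (no scaling needed).
proj(x) = [-1.8026, 4.1523, 2.2893]
Step 3: Dot product.
a^T * proj(x) = 4*(-1.8026) - 5*4.1523 - 1*2.2893 = -30.2612


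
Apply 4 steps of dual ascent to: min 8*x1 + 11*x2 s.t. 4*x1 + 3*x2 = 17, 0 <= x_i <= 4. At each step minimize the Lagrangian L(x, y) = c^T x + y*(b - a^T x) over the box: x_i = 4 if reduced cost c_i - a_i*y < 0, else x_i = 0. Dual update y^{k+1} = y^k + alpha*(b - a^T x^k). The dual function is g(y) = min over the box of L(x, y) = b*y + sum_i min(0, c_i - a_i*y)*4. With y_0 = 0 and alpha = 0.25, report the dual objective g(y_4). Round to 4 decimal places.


Dual ascent for LP: min 8*x1 + 11*x2, 4*x1 + 3*x2 = 17, 0 <= x_i <= 4
Step 1: y^k = 0.0, reduced costs: (8.0, 11.0)
  x^k = (0.0, 0.0), subgradient = b - a^T x = 17.0
  y^{k+1} = 0.0 + 0.25*17.0 = 4.25
Step 2: y^k = 4.25, reduced costs: (-9.0, -1.75)
  x^k = (4.0, 4.0), subgradient = b - a^T x = -11.0
  y^{k+1} = 4.25 + 0.25*-11.0 = 1.5
Step 3: y^k = 1.5, reduced costs: (2.0, 6.5)
  x^k = (0.0, 0.0), subgradient = b - a^T x = 17.0
  y^{k+1} = 1.5 + 0.25*17.0 = 5.75
Step 4: y^k = 5.75, reduced costs: (-15.0, -6.25)
  x^k = (4.0, 4.0), subgradient = b - a^T x = -11.0
  y^{k+1} = 5.75 + 0.25*-11.0 = 3.0
Dual objective at y_4 = 3.0: reduced costs (-4.0, 2.0), box minimizer x = (4.0, 0.0)
g(y_4) = b*y + (c1 - a1*y)*x1 + (c2 - a2*y)*x2 = 17*3.0 + (-4.0)*4.0 + 2.0*0.0 = 51.0 - 16.0 + 0.0 = 35.0


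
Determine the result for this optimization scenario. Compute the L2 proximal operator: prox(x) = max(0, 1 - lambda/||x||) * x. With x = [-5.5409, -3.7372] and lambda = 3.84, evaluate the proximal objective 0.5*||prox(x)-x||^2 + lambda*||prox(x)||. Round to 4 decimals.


Step 1: Compute ||x||.
||x|| = 6.6834
Step 2: Compute scaling factor.
scale = max(0, 1 - 3.84/6.6834) = 0.4254
Step 3: prox(x) = [-2.3573, -1.59]
||prox(x)|| = 2.8434
Step 4: Proximal objective.
0.5*||prox-x||^2 = 7.3728
lambda*||prox|| = 10.9187
Total = 18.2916


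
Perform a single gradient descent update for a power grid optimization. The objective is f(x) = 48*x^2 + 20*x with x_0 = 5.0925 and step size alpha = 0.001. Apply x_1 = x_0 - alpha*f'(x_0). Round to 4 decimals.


We compute the gradient at x_0 and apply the update.
f'(x) = 96*x + 20
f'(5.0925) = 96*5.0925 + 20 = 508.88
x_1 = 5.0925 - 0.001*508.88 = 4.5836


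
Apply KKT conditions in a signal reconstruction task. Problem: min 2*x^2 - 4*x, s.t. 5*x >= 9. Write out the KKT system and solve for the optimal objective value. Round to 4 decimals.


Step 1: Try lambda = 0 (constraint inactive).
x_unc = 4/(2*2) = 1.0
Check: 5*1.0 = 5.0 < 9 -- violated!
Step 2: Constraint must be active: 5*x = 9
x* = 9/5 = 1.8
lambda = (2*2*1.8 - 4)/5 = 0.64
Step 3: Compute optimal value.
f(x*) = 2*1.8^2 - 4*1.8 = -0.72


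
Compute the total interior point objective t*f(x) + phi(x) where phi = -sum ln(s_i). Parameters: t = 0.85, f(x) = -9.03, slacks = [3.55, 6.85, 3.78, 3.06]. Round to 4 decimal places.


Step 1: Compute log-barrier.
ln values: [1.2669, 1.9242, 1.3297, 1.1184]
phi = -(1.2669 + 1.9242 + 1.3297 + 1.1184) = -5.6393
Step 2: Compute augmented objective.
t*f(x) = 0.85*-9.03 = -7.6755
Total = -7.6755 - 5.6393 = -13.3148


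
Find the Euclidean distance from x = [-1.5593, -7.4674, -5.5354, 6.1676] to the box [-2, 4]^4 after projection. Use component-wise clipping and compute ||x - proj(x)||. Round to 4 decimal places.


Project each component onto [-2, 4].
clip(-1.5593) = -1.5593, clip(-7.4674) = -2.0, clip(-5.5354) = -2.0, clip(6.1676) = 4.0
Projection = [-1.5593, -2.0, -2.0, 4.0]
Squared diffs: [0.0, 29.8925, 12.4991, 4.6985]
Distance = sqrt(47.0901) = 6.8622


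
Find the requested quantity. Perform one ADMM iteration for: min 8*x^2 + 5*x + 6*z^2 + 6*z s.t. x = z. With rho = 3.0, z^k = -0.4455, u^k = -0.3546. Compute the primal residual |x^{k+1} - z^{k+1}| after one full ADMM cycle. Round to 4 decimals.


ADMM iteration with rho = 3.0, z^k = -0.4455, u^k = -0.3546
Step 1: x-update.
Minimize 8*x^2 + 5*x + (3.0/2)*(x + 0.4455 - 0.3546)^2
FOC: (2*8 + 3.0)*x = -5 + 3.0*(-0.4455 + 0.3546)
x^{k+1} = -0.2775
Step 2: z-update.
Minimize 6*z^2 + 6*z + (3.0/2)*(-0.2775 - z - 0.3546)^2
FOC: (2*6 + 3.0)*z = -6 + 3.0*(-0.2775 - 0.3546)
z^{k+1} = -0.5264
Step 3: u-update.
u^{k+1} = -0.3546 - 0.2775 + 0.5264 = -0.1057
Step 4: Primal residual = |-0.2775 + 0.5264| = 0.2489


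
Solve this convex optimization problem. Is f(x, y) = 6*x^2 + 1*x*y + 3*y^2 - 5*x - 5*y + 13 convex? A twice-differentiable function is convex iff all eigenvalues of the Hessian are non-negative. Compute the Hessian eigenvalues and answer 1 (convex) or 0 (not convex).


The Hessian of f(x,y) = 6*x^2 + 1*x*y + 3*y^2 - 5*x - 5*y + 13 is:
H = [[12, 1], [1, 6]]
Trace = 12 + 6 = 18
Determinant = 12*6 - (1)^2 = 71
Discriminant = (18)^2 - 4*71 = 40.0
Eigenvalues: lambda_1 = 5.8377, lambda_2 = 12.1623
The function is convex.

1


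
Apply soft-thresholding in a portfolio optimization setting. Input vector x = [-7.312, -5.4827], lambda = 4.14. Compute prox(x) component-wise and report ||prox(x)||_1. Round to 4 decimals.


Soft-thresholding with lambda = 4.14:
prox(-7.312) = sign(-7.312)*max(|-7.312| - 4.14, 0) = -3.172
prox(-5.4827) = sign(-5.4827)*max(|-5.4827| - 4.14, 0) = -1.3427
prox(x) = [-3.172, -1.3427]
||prox(x)||_1 = 3.172 + 1.3427 = 4.5147


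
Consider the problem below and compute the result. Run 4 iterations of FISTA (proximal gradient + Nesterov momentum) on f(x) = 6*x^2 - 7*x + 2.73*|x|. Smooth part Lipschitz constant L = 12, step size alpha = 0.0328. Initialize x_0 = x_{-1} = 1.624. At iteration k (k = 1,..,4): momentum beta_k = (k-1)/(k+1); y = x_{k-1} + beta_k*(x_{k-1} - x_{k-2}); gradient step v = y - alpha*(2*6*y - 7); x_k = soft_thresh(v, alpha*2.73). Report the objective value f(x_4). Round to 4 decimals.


FISTA on f(x) = 6*x^2 - 7*x + 2.73*|x|
L = 12, alpha = 0.0328
Iteration 1: beta = 0.0, y = 1.624 + 0.0*(1.624 - 1.624) = 1.624
  grad(y) = 12.488, v = y - alpha*grad = 1.2144
  prox(v) = soft_thresh(1.2144, 0.0895) = 1.1248
Iteration 2: beta = 0.3333, y = 1.1248 + 0.3333*(1.1248 - 1.624) = 0.9585
  grad(y) = 4.5016, v = y - alpha*grad = 0.8108
  prox(v) = soft_thresh(0.8108, 0.0895) = 0.7213
Iteration 3: beta = 0.5, y = 0.7213 + 0.5*(0.7213 - 1.1248) = 0.5195
  grad(y) = -0.7662, v = y - alpha*grad = 0.5446
  prox(v) = soft_thresh(0.5446, 0.0895) = 0.4551
Iteration 4: beta = 0.6, y = 0.4551 + 0.6*(0.4551 - 0.7213) = 0.2953
  grad(y) = -3.4558, v = y - alpha*grad = 0.4087
  prox(v) = soft_thresh(0.4087, 0.0895) = 0.3192
f(x_4) = 6*0.3192^2 - 7*0.3192 + 2.73*|0.3192| = -0.7516


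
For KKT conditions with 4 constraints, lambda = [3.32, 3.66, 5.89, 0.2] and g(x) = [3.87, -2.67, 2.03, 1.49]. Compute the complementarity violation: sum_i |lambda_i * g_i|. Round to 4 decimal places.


KKT complementary slackness check:
lambda_1 * g_1 = 3.32 * 3.87 = 12.8484
lambda_2 * g_2 = 3.66 * -2.67 = -9.7722
lambda_3 * g_3 = 5.89 * 2.03 = 11.9567
lambda_4 * g_4 = 0.2 * 1.49 = 0.298
Total violation = 12.8484 + 9.7722 + 11.9567 + 0.298 = 34.8753


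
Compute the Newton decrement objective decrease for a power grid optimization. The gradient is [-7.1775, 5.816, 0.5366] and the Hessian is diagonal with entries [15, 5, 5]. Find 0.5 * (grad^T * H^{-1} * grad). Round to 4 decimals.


Step 1: H is diagonal, so H^(-1) * g = [-0.4785, 1.1632, 0.1073].
Step 2: g^T H^(-1) g = sum_i g_i^2 / H_ii
  = (-7.1775)^2/15 + (5.816)^2/5 + (0.5366)^2/5
  = 3.4344 + 6.7652 + 0.0576 = 10.2572
Step 3: Objective decrease = 0.5 * g^T H^(-1) g = 5.1286


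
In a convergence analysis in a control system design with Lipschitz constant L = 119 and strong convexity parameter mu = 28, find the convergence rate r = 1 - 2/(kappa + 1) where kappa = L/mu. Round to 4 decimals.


Step 1: Compute the condition number.
kappa = L/mu = 119/28 = 4.25
Step 2: Compute the convergence rate.
r = 1 - 2/(kappa + 1) = 1 - 2*mu/(L + mu) = (L - mu)/(L + mu) = 91/147 = 0.619


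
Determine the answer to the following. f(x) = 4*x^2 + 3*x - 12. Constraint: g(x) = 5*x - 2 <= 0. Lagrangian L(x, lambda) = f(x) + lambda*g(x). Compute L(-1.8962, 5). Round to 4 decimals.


Step 1: Evaluate f(x).
f(-1.8962) = 4*(-1.8962)^2 + 3*(-1.8962) - 12 = -3.3063
Step 2: Evaluate g(x).
g(-1.8962) = 5*-1.8962 - 2 = -11.481
Step 3: Compute Lagrangian.
L = -3.3063 + 5*-11.481 = -60.7113


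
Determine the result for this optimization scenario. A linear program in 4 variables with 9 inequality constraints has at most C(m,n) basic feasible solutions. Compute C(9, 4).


Each vertex corresponds to some choice of n active constraints out of m, so the number of vertices is at most C(m, n) = m! / (n!(m-n)!).
m = 9, n = 4
Numerator: 9 * 8 * 7 * 6
Denominator: 4! = 24
C(9, 4) = 126


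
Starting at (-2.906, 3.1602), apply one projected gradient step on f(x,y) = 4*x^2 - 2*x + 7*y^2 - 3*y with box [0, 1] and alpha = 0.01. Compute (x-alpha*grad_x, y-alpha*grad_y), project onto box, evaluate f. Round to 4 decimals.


Step 1: Compute gradient at (-2.906, 3.1602).
grad_x = 2*4*-2.906 - 2 = -25.248
grad_y = 2*7*3.1602 - 3 = 41.2428
Step 2: Gradient step.
x_raw = -2.906 - 0.01*-25.248 = -2.6535
y_raw = 3.1602 - 0.01*41.2428 = 2.7478
Step 3: Project onto [0, 1].
x_proj = clip(-2.6535) = 0.0
y_proj = clip(2.7478) = 1.0
Step 4: Evaluate f.
f(0.0, 1.0) = 4.0


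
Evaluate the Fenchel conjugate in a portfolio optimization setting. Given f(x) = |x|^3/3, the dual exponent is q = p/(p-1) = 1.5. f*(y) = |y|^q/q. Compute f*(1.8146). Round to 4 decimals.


The conjugate exponent q satisfies 1/p + 1/q = 1.
p = 3, so q = 3/(3 - 1) = 1.5
|y|^q = 1.8146^1.5 = 2.4444
f*(1.8146) = 2.4444 / 1.5 = 1.6296


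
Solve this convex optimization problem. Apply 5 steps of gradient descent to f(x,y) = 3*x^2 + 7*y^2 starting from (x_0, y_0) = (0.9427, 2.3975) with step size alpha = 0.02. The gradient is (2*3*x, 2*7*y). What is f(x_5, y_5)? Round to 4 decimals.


Gradient descent on f(x,y) = 3*x^2 + 7*y^2.
Starting point: (0.9427, 2.3975), alpha = 0.02
Step 1: grad_x = 2*3*0.9427 = 5.6562, grad_y = 2*7*2.3975 = 33.565
  x_1 = 0.9427 - 0.02*5.6562 = 0.8296
  y_1 = 2.3975 - 0.02*33.565 = 1.7262
Step 2: grad_x = 2*3*0.8296 = 4.9775, grad_y = 2*7*1.7262 = 24.1668
  x_2 = 0.8296 - 0.02*4.9775 = 0.73
  y_2 = 1.7262 - 0.02*24.1668 = 1.2429
Step 3: grad_x = 2*3*0.73 = 4.3802, grad_y = 2*7*1.2429 = 17.4001
  x_3 = 0.73 - 0.02*4.3802 = 0.6424
  y_3 = 1.2429 - 0.02*17.4001 = 0.8949
Step 4: grad_x = 2*3*0.6424 = 3.8545, grad_y = 2*7*0.8949 = 12.5281
  x_4 = 0.6424 - 0.02*3.8545 = 0.5653
  y_4 = 0.8949 - 0.02*12.5281 = 0.6443
Step 5: grad_x = 2*3*0.5653 = 3.392, grad_y = 2*7*0.6443 = 9.0202
  x_5 = 0.5653 - 0.02*3.392 = 0.4975
  y_5 = 0.6443 - 0.02*9.0202 = 0.4639
f(0.4975, 0.4639) = 3*0.4975^2 + 7*0.4639^2 = 2.2489


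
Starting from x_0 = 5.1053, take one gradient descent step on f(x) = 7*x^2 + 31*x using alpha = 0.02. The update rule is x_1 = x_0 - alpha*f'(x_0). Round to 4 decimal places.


We compute the gradient at x_0 and apply the update.
f'(x) = 14*x + 31
f'(5.1053) = 14*5.1053 + 31 = 102.4742
x_1 = 5.1053 - 0.02*102.4742 = 3.0558


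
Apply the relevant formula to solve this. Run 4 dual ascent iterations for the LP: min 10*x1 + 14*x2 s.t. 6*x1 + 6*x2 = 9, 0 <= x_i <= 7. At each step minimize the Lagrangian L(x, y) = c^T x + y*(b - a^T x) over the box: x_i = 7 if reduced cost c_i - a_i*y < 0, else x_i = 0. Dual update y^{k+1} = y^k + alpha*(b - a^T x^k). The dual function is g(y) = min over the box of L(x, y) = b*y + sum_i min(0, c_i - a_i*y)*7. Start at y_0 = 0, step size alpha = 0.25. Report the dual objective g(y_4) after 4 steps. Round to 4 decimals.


Dual ascent for LP: min 10*x1 + 14*x2, 6*x1 + 6*x2 = 9, 0 <= x_i <= 7
Step 1: y^k = 0.0, reduced costs: (10.0, 14.0)
  x^k = (0.0, 0.0), subgradient = b - a^T x = 9.0
  y^{k+1} = 0.0 + 0.25*9.0 = 2.25
Step 2: y^k = 2.25, reduced costs: (-3.5, 0.5)
  x^k = (7.0, 0.0), subgradient = b - a^T x = -33.0
  y^{k+1} = 2.25 + 0.25*-33.0 = -6.0
Step 3: y^k = -6.0, reduced costs: (46.0, 50.0)
  x^k = (0.0, 0.0), subgradient = b - a^T x = 9.0
  y^{k+1} = -6.0 + 0.25*9.0 = -3.75
Step 4: y^k = -3.75, reduced costs: (32.5, 36.5)
  x^k = (0.0, 0.0), subgradient = b - a^T x = 9.0
  y^{k+1} = -3.75 + 0.25*9.0 = -1.5
Dual objective at y_4 = -1.5: reduced costs (19.0, 23.0), box minimizer x = (0.0, 0.0)
g(y_4) = b*y + (c1 - a1*y)*x1 + (c2 - a2*y)*x2 = 9*(-1.5) + 19.0*0.0 + 23.0*0.0 = -13.5 + 0.0 + 0.0 = -13.5


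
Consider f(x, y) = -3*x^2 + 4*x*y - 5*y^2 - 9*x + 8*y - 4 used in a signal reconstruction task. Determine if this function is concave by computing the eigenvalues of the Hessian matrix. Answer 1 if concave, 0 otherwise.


The Hessian of f(x,y) = -3*x^2 + 4*x*y - 5*y^2 - 9*x + 8*y - 4 is:
H = [[-6, 4], [4, -10]]
Trace = -6 - 10 = -16
Determinant = -6*-10 - (4)^2 = 44
Discriminant = (-16)^2 - 4*44 = 80.0
Eigenvalues: lambda_1 = -12.4721, lambda_2 = -3.5279
The function is concave.

1


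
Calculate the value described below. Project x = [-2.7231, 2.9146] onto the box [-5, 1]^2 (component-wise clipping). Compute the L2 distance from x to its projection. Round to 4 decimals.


Project each component onto [-5, 1].
clip(-2.7231) = -2.7231, clip(2.9146) = 1.0
Projection = [-2.7231, 1.0]
Squared diffs: [0.0, 3.6657]
Distance = sqrt(3.6657) = 1.9146


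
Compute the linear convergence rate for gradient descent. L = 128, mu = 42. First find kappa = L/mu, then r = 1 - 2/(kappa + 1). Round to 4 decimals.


Step 1: Compute the condition number.
kappa = L/mu = 128/42 = 3.0476
Step 2: Compute the convergence rate.
r = 1 - 2/(kappa + 1) = 1 - 2*mu/(L + mu) = (L - mu)/(L + mu) = 86/170 = 0.5059


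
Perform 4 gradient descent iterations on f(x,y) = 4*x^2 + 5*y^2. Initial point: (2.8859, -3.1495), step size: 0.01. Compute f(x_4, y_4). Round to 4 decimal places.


Gradient descent on f(x,y) = 4*x^2 + 5*y^2.
Starting point: (2.8859, -3.1495), alpha = 0.01
Step 1: grad_x = 2*4*2.8859 = 23.0872, grad_y = 2*5*-3.1495 = -31.495
  x_1 = 2.8859 - 0.01*23.0872 = 2.655
  y_1 = -3.1495 - 0.01*-31.495 = -2.8346
Step 2: grad_x = 2*4*2.655 = 21.2402, grad_y = 2*5*-2.8346 = -28.3455
  x_2 = 2.655 - 0.01*21.2402 = 2.4426
  y_2 = -2.8346 - 0.01*-28.3455 = -2.5511
Step 3: grad_x = 2*4*2.4426 = 19.541, grad_y = 2*5*-2.5511 = -25.511
  x_3 = 2.4426 - 0.01*19.541 = 2.2472
  y_3 = -2.5511 - 0.01*-25.511 = -2.296
Step 4: grad_x = 2*4*2.2472 = 17.9777, grad_y = 2*5*-2.296 = -22.9599
  x_4 = 2.2472 - 0.01*17.9777 = 2.0674
  y_4 = -2.296 - 0.01*-22.9599 = -2.0664
f(2.0674, -2.0664) = 4*2.0674^2 + 5*(-2.0664)^2 = 38.447


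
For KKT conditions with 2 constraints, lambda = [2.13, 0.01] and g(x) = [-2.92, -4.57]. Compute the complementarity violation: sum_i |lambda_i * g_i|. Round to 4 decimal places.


KKT complementary slackness check:
lambda_1 * g_1 = 2.13 * -2.92 = -6.2196
lambda_2 * g_2 = 0.01 * -4.57 = -0.0457
Total violation = 6.2196 + 0.0457 = 6.2653


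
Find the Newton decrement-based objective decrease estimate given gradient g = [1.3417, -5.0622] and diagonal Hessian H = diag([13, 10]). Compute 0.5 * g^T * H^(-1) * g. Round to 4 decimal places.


Step 1: H is diagonal, so H^(-1) * g = [0.1032, -0.5062].
Step 2: g^T H^(-1) g = sum_i g_i^2 / H_ii
  = (1.3417)^2/13 + (-5.0622)^2/10
  = 0.1385 + 2.5626 = 2.7011
Step 3: Objective decrease = 0.5 * g^T H^(-1) g = 1.3505


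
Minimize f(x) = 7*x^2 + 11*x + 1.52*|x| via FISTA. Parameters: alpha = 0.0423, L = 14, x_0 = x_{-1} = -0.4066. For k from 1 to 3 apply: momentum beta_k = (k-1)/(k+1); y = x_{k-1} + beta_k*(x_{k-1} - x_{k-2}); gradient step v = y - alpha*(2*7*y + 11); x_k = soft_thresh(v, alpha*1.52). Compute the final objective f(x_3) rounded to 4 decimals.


FISTA on f(x) = 7*x^2 + 11*x + 1.52*|x|
L = 14, alpha = 0.0423
Iteration 1: beta = 0.0, y = -0.4066 + 0.0*(-0.4066 + 0.4066) = -0.4066
  grad(y) = 5.3076, v = y - alpha*grad = -0.6311
  prox(v) = soft_thresh(-0.6311, 0.0643) = -0.5668
Iteration 2: beta = 0.3333, y = -0.5668 + 0.3333*(-0.5668 + 0.4066) = -0.6202
  grad(y) = 2.3169, v = y - alpha*grad = -0.7182
  prox(v) = soft_thresh(-0.7182, 0.0643) = -0.6539
Iteration 3: beta = 0.5, y = -0.6539 + 0.5*(-0.6539 + 0.5668) = -0.6975
  grad(y) = 1.2352, v = y - alpha*grad = -0.7497
  prox(v) = soft_thresh(-0.7497, 0.0643) = -0.6854
f(x_3) = 7*(-0.6854)^2 + 11*(-0.6854) + 1.52*|-0.6854| = -3.2092


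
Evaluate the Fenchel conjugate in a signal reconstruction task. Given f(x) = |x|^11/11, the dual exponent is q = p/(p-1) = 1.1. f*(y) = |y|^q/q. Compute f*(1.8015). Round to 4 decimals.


The conjugate exponent q satisfies 1/p + 1/q = 1.
p = 11, so q = 11/(11 - 1) = 1.1
|y|^q = 1.8015^1.1 = 1.9107
f*(1.8015) = 1.9107 / 1.1 = 1.737


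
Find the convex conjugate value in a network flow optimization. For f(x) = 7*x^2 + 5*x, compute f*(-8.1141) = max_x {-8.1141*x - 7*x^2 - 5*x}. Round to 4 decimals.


f*(y) = sup_x {y*x - a*x^2 - b*x} = sup_x {(y-b)*x - a*x^2}
FOC: (y - b) - 2a*x = 0 => x* = (y - b)/(2a)
x* = (-8.1141 - 5)/(2*7) = -0.9367
f*(-8.1141) = (y-b)^2/(4a) = (-8.1141 - 5)^2/(4*7)
= 171.9796/28 = 6.1421


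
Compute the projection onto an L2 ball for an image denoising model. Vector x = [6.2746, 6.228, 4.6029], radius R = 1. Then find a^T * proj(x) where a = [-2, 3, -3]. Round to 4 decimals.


Step 1: Compute ||x|| (intermediates to 6 decimals).
||x|| = sqrt(6.2746^2 + 6.228^2 + 4.6029^2) = 9.96721
Step 2: Project.
Since ||x|| > R, scale = R/||x|| = 1/9.96721 = 0.100329, proj(x) = scale * x
proj(x) = [0.629524, 0.624849, 0.461804]
Step 3: Dot product.
a^T * proj(x) = -2*0.629524 + 3*0.624849 - 3*0.461804 = -0.7699


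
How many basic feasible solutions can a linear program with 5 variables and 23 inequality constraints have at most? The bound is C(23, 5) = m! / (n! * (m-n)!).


Each vertex corresponds to some choice of n active constraints out of m, so the number of vertices is at most C(m, n) = m! / (n!(m-n)!).
m = 23, n = 5
Numerator: 23 * 22 * 21 * 20 * 19
Denominator: 5! = 120
C(23, 5) = 33649


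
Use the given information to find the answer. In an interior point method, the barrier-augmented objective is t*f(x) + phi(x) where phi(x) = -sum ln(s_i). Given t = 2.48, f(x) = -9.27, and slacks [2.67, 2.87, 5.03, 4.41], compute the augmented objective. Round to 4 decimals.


Step 1: Compute log-barrier.
ln values: [0.9821, 1.0543, 1.6154, 1.4839]
phi = -(0.9821 + 1.0543 + 1.6154 + 1.4839) = -5.1357
Step 2: Compute augmented objective.
t*f(x) = 2.48*-9.27 = -22.9896
Total = -22.9896 - 5.1357 = -28.1253


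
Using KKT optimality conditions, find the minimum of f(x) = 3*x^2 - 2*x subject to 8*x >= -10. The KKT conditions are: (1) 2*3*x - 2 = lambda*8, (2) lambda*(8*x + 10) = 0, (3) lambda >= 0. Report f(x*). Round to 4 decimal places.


Step 1: Try lambda = 0 (constraint inactive).
Stationarity: 2*3*x - 2 = 0
x* = 2/(2*3) = 1/3 = 0.3333 (rounded; the exact value 1/3 is used below)
Check constraint: 8*0.3333 = 2.6664 >= -10 -- satisfied.
Step 2: Compute optimal value.
f(x*) = 3*(1/3)^2 - 2*(1/3) = -0.3333


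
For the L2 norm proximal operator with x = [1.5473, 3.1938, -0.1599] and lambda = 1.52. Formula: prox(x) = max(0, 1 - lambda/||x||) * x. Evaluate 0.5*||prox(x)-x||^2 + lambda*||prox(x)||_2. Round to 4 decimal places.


Step 1: Compute ||x||.
||x|| = 3.5525
Step 2: Compute scaling factor.
scale = max(0, 1 - 1.52/3.5525) = 0.5721
Step 3: prox(x) = [0.8853, 1.8273, -0.0915]
||prox(x)|| = 2.0325
Step 4: Proximal objective.
0.5*||prox-x||^2 = 1.1552
lambda*||prox|| = 3.0894
Total = 4.2446


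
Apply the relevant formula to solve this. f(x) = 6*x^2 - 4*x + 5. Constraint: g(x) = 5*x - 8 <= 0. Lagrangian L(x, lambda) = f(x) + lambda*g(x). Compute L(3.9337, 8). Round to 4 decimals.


Step 1: Evaluate f(x).
f(3.9337) = 6*3.9337^2 - 4*3.9337 + 5 = 82.1092
Step 2: Evaluate g(x).
g(3.9337) = 5*3.9337 - 8 = 11.6685
Step 3: Compute Lagrangian.
L = 82.1092 + 8*11.6685 = 175.4572


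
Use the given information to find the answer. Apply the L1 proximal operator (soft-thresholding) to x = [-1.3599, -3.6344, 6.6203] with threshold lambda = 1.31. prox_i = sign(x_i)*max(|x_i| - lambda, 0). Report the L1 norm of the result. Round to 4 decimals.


Soft-thresholding with lambda = 1.31:
prox(-1.3599) = sign(-1.3599)*max(|-1.3599| - 1.31, 0) = -0.0499
prox(-3.6344) = sign(-3.6344)*max(|-3.6344| - 1.31, 0) = -2.3244
prox(6.6203) = sign(6.6203)*max(|6.6203| - 1.31, 0) = 5.3103
prox(x) = [-0.0499, -2.3244, 5.3103]
||prox(x)||_1 = 0.0499 + 2.3244 + 5.3103 = 7.6846


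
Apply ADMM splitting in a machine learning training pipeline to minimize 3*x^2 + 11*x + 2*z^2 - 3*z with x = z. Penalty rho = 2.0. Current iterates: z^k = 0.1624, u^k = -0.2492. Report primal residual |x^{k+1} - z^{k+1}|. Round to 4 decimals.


ADMM iteration with rho = 2.0, z^k = 0.1624, u^k = -0.2492
Step 1: x-update.
Minimize 3*x^2 + 11*x + (2.0/2)*(x - 0.1624 - 0.2492)^2
FOC: (2*3 + 2.0)*x = -11 + 2.0*(0.1624 + 0.2492)
x^{k+1} = -1.2721
Step 2: z-update.
Minimize 2*z^2 - 3*z + (2.0/2)*(-1.2721 - z - 0.2492)^2
FOC: (2*2 + 2.0)*z = 3 + 2.0*(-1.2721 - 0.2492)
z^{k+1} = -0.0071
Step 3: u-update.
u^{k+1} = -0.2492 - 1.2721 + 0.0071 = -1.5142
Step 4: Primal residual = |-1.2721 + 0.0071| = 1.265


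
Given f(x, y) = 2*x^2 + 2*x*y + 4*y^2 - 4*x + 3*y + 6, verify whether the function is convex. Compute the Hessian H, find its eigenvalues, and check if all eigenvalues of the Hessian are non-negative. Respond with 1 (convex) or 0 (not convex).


The Hessian of f(x,y) = 2*x^2 + 2*x*y + 4*y^2 - 4*x + 3*y + 6 is:
H = [[4, 2], [2, 8]]
Trace = 4 + 8 = 12
Determinant = 4*8 - (2)^2 = 28
Discriminant = (12)^2 - 4*28 = 32.0
Eigenvalues: lambda_1 = 3.1716, lambda_2 = 8.8284
The function is convex.

1


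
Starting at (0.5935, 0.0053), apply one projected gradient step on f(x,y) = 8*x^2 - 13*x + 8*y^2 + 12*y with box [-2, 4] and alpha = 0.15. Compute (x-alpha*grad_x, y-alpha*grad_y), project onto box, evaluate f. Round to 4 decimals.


Step 1: Compute gradient at (0.5935, 0.0053).
grad_x = 2*8*0.5935 - 13 = -3.504
grad_y = 2*8*0.0053 + 12 = 12.0848
Step 2: Gradient step.
x_raw = 0.5935 - 0.15*-3.504 = 1.1191
y_raw = 0.0053 - 0.15*12.0848 = -1.8074
Step 3: Project onto [-2, 4].
x_proj = clip(1.1191) = 1.1191
y_proj = clip(-1.8074) = -1.8074
Step 4: Evaluate f.
f(1.1191, -1.8074) = -0.0841


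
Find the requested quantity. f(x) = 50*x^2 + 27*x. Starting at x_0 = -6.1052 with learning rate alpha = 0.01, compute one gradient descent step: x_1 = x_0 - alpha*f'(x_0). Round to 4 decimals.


We compute the gradient at x_0 and apply the update.
f'(x) = 100*x + 27
f'(-6.1052) = 100*-6.1052 + 27 = -583.52
x_1 = -6.1052 - 0.01*-583.52 = -0.27


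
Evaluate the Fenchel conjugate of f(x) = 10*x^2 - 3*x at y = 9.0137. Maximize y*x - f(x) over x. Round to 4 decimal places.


f*(y) = sup_x {y*x - a*x^2 - b*x} = sup_x {(y-b)*x - a*x^2}
FOC: (y - b) - 2a*x = 0 => x* = (y - b)/(2a)
x* = (9.0137 + 3)/(2*10) = 0.6007
f*(9.0137) = (y-b)^2/(4a) = (9.0137 + 3)^2/(4*10)
= 144.329/40 = 3.6082


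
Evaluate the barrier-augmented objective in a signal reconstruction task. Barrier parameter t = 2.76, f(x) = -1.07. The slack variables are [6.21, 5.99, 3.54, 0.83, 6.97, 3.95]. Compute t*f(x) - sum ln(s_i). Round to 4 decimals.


Step 1: Compute log-barrier.
ln values: [1.8262, 1.7901, 1.2641, -0.1863, 1.9416, 1.3737]
phi = -(1.8262 + 1.7901 + 1.2641 - 0.1863 + 1.9416 + 1.3737) = -8.0094
Step 2: Compute augmented objective.
t*f(x) = 2.76*-1.07 = -2.9532
Total = -2.9532 - 8.0094 = -10.9626


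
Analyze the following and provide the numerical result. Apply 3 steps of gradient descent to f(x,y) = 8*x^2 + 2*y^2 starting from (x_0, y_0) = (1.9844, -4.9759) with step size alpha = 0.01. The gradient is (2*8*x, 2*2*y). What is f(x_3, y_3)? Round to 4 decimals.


Gradient descent on f(x,y) = 8*x^2 + 2*y^2.
Starting point: (1.9844, -4.9759), alpha = 0.01
Step 1: grad_x = 2*8*1.9844 = 31.7504, grad_y = 2*2*-4.9759 = -19.9036
  x_1 = 1.9844 - 0.01*31.7504 = 1.6669
  y_1 = -4.9759 - 0.01*-19.9036 = -4.7769
Step 2: grad_x = 2*8*1.6669 = 26.6703, grad_y = 2*2*-4.7769 = -19.1075
  x_2 = 1.6669 - 0.01*26.6703 = 1.4002
  y_2 = -4.7769 - 0.01*-19.1075 = -4.5858
Step 3: grad_x = 2*8*1.4002 = 22.4031, grad_y = 2*2*-4.5858 = -18.3432
  x_3 = 1.4002 - 0.01*22.4031 = 1.1762
  y_3 = -4.5858 - 0.01*-18.3432 = -4.4024
f(1.1762, -4.4024) = 8*1.1762^2 + 2*(-4.4024)^2 = 49.8284


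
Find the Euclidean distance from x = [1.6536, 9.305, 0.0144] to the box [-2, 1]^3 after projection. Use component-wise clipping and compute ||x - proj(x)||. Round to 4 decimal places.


Project each component onto [-2, 1].
clip(1.6536) = 1.0, clip(9.305) = 1.0, clip(0.0144) = 0.0144
Projection = [1.0, 1.0, 0.0144]
Squared diffs: [0.4272, 68.973, 0.0]
Distance = sqrt(69.4002) = 8.3307


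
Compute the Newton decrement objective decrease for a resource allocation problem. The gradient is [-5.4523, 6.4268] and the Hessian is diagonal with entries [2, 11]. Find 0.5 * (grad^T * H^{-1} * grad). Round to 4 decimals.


Step 1: H is diagonal, so H^(-1) * g = [-2.7262, 0.5843].
Step 2: g^T H^(-1) g = sum_i g_i^2 / H_ii
  = (-5.4523)^2/2 + (6.4268)^2/11
  = 14.8638 + 3.7549 = 18.6187
Step 3: Objective decrease = 0.5 * g^T H^(-1) g = 9.3093


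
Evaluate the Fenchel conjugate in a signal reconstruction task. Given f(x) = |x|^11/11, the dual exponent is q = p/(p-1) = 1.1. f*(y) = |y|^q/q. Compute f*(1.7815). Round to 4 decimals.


The conjugate exponent q satisfies 1/p + 1/q = 1.
p = 11, so q = 11/(11 - 1) = 1.1
|y|^q = 1.7815^1.1 = 1.8874
f*(1.7815) = 1.8874 / 1.1 = 1.7158


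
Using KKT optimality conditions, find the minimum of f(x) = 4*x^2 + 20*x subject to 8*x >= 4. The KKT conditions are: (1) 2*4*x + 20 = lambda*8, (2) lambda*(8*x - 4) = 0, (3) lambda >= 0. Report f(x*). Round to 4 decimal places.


Step 1: Try lambda = 0 (constraint inactive).
x_unc = -20/(2*4) = -2.5
Check: 8*-2.5 = -20.0 < 4 -- violated!
Step 2: Constraint must be active: 8*x = 4
x* = 4/8 = 0.5
lambda = (2*4*0.5 + 20)/8 = 3.0
Step 3: Compute optimal value.
f(x*) = 4*0.5^2 + 20*0.5 = 11.0


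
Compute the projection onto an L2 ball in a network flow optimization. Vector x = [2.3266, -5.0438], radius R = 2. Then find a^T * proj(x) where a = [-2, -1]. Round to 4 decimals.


Step 1: Compute ||x|| (intermediates to 6 decimals).
||x|| = sqrt(2.3266^2 + (-5.0438)^2) = 5.554546
Step 2: Project.
Since ||x|| > R, scale = R/||x|| = 2/5.554546 = 0.360065, proj(x) = scale * x
proj(x) = [0.837727, -1.816096]
Step 3: Dot product.
a^T * proj(x) = -2*0.837727 - 1*(-1.816096) = 0.1406


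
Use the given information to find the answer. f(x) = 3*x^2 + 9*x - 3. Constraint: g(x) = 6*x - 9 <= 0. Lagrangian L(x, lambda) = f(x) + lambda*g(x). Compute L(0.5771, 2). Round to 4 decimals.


Step 1: Evaluate f(x).
f(0.5771) = 3*0.5771^2 + 9*0.5771 - 3 = 3.193
Step 2: Evaluate g(x).
g(0.5771) = 6*0.5771 - 9 = -5.5374
Step 3: Compute Lagrangian.
L = 3.193 + 2*-5.5374 = -7.8818


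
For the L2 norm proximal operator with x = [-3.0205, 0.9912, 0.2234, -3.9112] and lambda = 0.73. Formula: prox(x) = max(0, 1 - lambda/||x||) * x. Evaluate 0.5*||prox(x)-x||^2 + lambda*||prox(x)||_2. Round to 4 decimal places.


Step 1: Compute ||x||.
||x|| = 5.0451
Step 2: Compute scaling factor.
scale = max(0, 1 - 0.73/5.0451) = 0.8553
Step 3: prox(x) = [-2.5835, 0.8478, 0.1911, -3.3453]
||prox(x)|| = 4.3151
Step 4: Proximal objective.
0.5*||prox-x||^2 = 0.2665
lambda*||prox|| = 3.15
Total = 3.4165


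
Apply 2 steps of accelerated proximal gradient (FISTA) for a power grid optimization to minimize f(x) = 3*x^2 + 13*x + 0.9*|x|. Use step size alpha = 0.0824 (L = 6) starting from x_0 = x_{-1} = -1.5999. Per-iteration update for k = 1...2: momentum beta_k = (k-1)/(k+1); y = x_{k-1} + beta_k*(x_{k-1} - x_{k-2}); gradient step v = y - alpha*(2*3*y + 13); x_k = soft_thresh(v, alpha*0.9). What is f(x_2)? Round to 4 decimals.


FISTA on f(x) = 3*x^2 + 13*x + 0.9*|x|
L = 6, alpha = 0.0824
Iteration 1: beta = 0.0, y = -1.5999 + 0.0*(-1.5999 + 1.5999) = -1.5999
  grad(y) = 3.4006, v = y - alpha*grad = -1.8801
  prox(v) = soft_thresh(-1.8801, 0.0742) = -1.8059
Iteration 2: beta = 0.3333, y = -1.8059 + 0.3333*(-1.8059 + 1.5999) = -1.8746
  grad(y) = 1.7522, v = y - alpha*grad = -2.019
  prox(v) = soft_thresh(-2.019, 0.0742) = -1.9449
f(x_2) = 3*(-1.9449)^2 + 13*(-1.9449) + 0.9*|-1.9449| = -12.1854


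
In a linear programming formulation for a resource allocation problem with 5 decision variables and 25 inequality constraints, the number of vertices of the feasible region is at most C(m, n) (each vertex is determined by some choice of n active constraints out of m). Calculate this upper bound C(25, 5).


Each vertex corresponds to some choice of n active constraints out of m, so the number of vertices is at most C(m, n) = m! / (n!(m-n)!).
m = 25, n = 5
Numerator: 25 * 24 * 23 * 22 * 21
Denominator: 5! = 120
C(25, 5) = 53130


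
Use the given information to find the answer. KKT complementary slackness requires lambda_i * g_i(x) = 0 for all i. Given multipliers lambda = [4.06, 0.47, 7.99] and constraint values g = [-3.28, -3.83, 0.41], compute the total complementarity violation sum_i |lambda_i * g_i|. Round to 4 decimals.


KKT complementary slackness check:
lambda_1 * g_1 = 4.06 * -3.28 = -13.3168
lambda_2 * g_2 = 0.47 * -3.83 = -1.8001
lambda_3 * g_3 = 7.99 * 0.41 = 3.2759
Total violation = 13.3168 + 1.8001 + 3.2759 = 18.3928


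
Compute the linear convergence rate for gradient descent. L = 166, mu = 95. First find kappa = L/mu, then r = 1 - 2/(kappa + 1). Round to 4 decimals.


Step 1: Compute the condition number.
kappa = L/mu = 166/95 = 1.7474
Step 2: Compute the convergence rate.
r = 1 - 2/(kappa + 1) = 1 - 2*mu/(L + mu) = (L - mu)/(L + mu) = 71/261 = 0.272


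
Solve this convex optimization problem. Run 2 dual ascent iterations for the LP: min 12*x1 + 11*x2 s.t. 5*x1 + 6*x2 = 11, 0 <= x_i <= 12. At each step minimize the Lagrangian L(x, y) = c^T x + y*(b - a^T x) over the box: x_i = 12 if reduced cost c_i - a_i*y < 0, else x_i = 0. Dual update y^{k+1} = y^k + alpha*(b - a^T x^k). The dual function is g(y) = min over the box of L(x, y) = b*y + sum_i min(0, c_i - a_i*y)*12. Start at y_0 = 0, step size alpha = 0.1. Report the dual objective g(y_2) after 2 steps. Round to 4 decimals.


Dual ascent for LP: min 12*x1 + 11*x2, 5*x1 + 6*x2 = 11, 0 <= x_i <= 12
Step 1: y^k = 0.0, reduced costs: (12.0, 11.0)
  x^k = (0.0, 0.0), subgradient = b - a^T x = 11.0
  y^{k+1} = 0.0 + 0.1*11.0 = 1.1
Step 2: y^k = 1.1, reduced costs: (6.5, 4.4)
  x^k = (0.0, 0.0), subgradient = b - a^T x = 11.0
  y^{k+1} = 1.1 + 0.1*11.0 = 2.2
Dual objective at y_2 = 2.2: reduced costs (1.0, -2.2), box minimizer x = (0.0, 12.0)
g(y_2) = b*y + (c1 - a1*y)*x1 + (c2 - a2*y)*x2 = 11*2.2 + 1.0*0.0 + (-2.2)*12.0 = 24.2 + 0.0 - 26.4 = -2.2


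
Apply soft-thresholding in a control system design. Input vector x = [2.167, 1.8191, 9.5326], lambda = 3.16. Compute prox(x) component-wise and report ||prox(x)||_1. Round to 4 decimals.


Soft-thresholding with lambda = 3.16:
prox(2.167) = sign(2.167)*max(|2.167| - 3.16, 0) = 0.0
prox(1.8191) = sign(1.8191)*max(|1.8191| - 3.16, 0) = 0.0
prox(9.5326) = sign(9.5326)*max(|9.5326| - 3.16, 0) = 6.3726
prox(x) = [0.0, 0.0, 6.3726]
||prox(x)||_1 = 0.0 + 0.0 + 6.3726 = 6.3726


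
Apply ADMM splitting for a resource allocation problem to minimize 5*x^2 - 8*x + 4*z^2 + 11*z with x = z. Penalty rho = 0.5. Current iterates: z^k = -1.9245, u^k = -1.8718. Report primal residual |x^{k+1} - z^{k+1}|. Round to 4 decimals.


ADMM iteration with rho = 0.5, z^k = -1.9245, u^k = -1.8718
Step 1: x-update.
Minimize 5*x^2 - 8*x + (0.5/2)*(x + 1.9245 - 1.8718)^2
FOC: (2*5 + 0.5)*x = 8 + 0.5*(-1.9245 + 1.8718)
x^{k+1} = 0.7594
Step 2: z-update.
Minimize 4*z^2 + 11*z + (0.5/2)*(0.7594 - z - 1.8718)^2
FOC: (2*4 + 0.5)*z = -11 + 0.5*(0.7594 - 1.8718)
z^{k+1} = -1.3596
Step 3: u-update.
u^{k+1} = -1.8718 + 0.7594 + 1.3596 = 0.2471
Step 4: Primal residual = |0.7594 + 1.3596| = 2.1189


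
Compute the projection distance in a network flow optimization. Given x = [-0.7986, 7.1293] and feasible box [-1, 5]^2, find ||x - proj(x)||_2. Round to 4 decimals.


Project each component onto [-1, 5].
clip(-0.7986) = -0.7986, clip(7.1293) = 5.0
Projection = [-0.7986, 5.0]
Squared diffs: [0.0, 4.5339]
Distance = sqrt(4.5339) = 2.1293


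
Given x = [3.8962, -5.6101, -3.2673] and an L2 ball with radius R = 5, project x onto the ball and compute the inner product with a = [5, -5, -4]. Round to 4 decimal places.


Step 1: Compute ||x|| (intermediates to 6 decimals).
||x|| = sqrt(3.8962^2 + (-5.6101)^2 + (-3.2673)^2) = 7.571581
Step 2: Project.
Since ||x|| > R, scale = R/||x|| = 5/7.571581 = 0.660364, proj(x) = scale * x
proj(x) = [2.57291, -3.704708, -2.157607]
Step 3: Dot product.
a^T * proj(x) = 5*2.57291 - 5*(-3.704708) - 4*(-2.157607) = 40.0185


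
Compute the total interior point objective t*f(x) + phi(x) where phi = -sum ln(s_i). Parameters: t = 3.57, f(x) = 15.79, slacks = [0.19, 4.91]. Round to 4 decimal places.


Step 1: Compute log-barrier.
ln values: [-1.6607, 1.5913]
phi = -(-1.6607 + 1.5913) = 0.0695
Step 2: Compute augmented objective.
t*f(x) = 3.57*15.79 = 56.3703
Total = 56.3703 + 0.0695 = 56.4398


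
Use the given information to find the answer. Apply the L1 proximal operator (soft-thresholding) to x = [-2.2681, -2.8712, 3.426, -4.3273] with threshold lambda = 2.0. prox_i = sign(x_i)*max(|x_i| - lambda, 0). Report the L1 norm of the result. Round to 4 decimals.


Soft-thresholding with lambda = 2.0:
prox(-2.2681) = sign(-2.2681)*max(|-2.2681| - 2.0, 0) = -0.2681
prox(-2.8712) = sign(-2.8712)*max(|-2.8712| - 2.0, 0) = -0.8712
prox(3.426) = sign(3.426)*max(|3.426| - 2.0, 0) = 1.426
prox(-4.3273) = sign(-4.3273)*max(|-4.3273| - 2.0, 0) = -2.3273
prox(x) = [-0.2681, -0.8712, 1.426, -2.3273]
||prox(x)||_1 = 0.2681 + 0.8712 + 1.426 + 2.3273 = 4.8926
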